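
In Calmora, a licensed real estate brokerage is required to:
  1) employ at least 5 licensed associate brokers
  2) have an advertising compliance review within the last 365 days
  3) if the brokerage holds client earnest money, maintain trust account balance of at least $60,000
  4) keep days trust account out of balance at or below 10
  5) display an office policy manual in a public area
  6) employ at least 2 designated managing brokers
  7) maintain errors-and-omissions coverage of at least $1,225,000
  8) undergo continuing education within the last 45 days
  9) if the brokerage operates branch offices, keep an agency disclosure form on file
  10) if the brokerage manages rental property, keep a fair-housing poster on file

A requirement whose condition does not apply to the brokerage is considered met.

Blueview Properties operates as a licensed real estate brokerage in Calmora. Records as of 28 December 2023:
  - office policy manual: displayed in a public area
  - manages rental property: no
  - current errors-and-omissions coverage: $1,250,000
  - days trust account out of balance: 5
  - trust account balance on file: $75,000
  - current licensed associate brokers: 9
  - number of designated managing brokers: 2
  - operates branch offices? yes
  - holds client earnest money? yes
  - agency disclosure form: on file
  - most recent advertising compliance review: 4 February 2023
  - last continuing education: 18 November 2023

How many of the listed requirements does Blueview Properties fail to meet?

0

1. licensed associate brokers 9 ≥ 5 → met
2. advertising compliance review 327 days ago vs limit 365 → met
3. condition 'holds client earnest money' holds; trust account balance $75,000 ≥ $60,000 → met
4. days trust account out of balance 5 ≤ 10 → met
5. office policy manual present → met
6. designated managing brokers 2 ≥ 2 → met
7. errors-and-omissions coverage $1,250,000 ≥ $1,225,000 → met
8. continuing education 40 days ago vs limit 45 → met
9. condition 'operates branch offices' holds; agency disclosure form present → met
10. condition 'manages rental property' does not hold → requirement n/a → met
Not met: 0 of 10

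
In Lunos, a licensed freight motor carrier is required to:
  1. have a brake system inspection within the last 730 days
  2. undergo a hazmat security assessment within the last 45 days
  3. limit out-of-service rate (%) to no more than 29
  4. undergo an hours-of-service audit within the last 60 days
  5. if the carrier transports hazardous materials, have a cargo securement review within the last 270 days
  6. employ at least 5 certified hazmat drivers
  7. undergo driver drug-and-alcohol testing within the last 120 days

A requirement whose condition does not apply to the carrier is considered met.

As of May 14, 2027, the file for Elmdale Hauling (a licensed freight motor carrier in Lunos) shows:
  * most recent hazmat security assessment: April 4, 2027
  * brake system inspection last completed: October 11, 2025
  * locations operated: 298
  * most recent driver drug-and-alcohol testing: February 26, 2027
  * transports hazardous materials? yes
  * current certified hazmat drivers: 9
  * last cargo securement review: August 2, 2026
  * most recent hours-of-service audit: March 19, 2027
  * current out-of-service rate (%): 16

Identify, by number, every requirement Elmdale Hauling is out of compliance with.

1. brake system inspection 580 days ago vs limit 730 → met
2. hazmat security assessment 40 days ago vs limit 45 → met
3. out-of-service rate (%) 16 ≤ 29 → met
4. hours-of-service audit 56 days ago vs limit 60 → met
5. condition 'transports hazardous materials' holds; cargo securement review 285 days ago vs limit 270 → not met
6. certified hazmat drivers 9 ≥ 5 → met
7. driver drug-and-alcohol testing 77 days ago vs limit 120 → met
Not met: 5

5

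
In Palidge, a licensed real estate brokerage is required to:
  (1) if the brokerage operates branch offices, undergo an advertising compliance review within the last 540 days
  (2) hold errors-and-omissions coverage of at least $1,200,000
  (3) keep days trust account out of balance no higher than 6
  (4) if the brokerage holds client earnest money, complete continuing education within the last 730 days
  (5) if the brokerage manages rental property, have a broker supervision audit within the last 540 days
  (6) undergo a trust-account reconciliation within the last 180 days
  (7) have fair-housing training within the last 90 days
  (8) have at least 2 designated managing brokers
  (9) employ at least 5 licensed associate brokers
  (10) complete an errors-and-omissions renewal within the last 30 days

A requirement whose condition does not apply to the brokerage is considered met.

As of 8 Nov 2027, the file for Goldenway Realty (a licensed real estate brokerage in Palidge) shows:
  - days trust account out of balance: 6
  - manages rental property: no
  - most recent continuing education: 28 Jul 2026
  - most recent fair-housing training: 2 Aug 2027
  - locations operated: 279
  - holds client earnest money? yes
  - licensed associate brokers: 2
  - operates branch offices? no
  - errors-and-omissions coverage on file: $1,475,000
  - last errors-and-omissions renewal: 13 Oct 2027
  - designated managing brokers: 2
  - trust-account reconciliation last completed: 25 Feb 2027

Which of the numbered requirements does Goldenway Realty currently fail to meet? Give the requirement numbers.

1. condition 'operates branch offices' does not hold → requirement n/a → met
2. errors-and-omissions coverage $1,475,000 ≥ $1,200,000 → met
3. days trust account out of balance 6 ≤ 6 → met
4. condition 'holds client earnest money' holds; continuing education 468 days ago vs limit 730 → met
5. condition 'manages rental property' does not hold → requirement n/a → met
6. trust-account reconciliation 256 days ago vs limit 180 → not met
7. fair-housing training 98 days ago vs limit 90 → not met
8. designated managing brokers 2 ≥ 2 → met
9. licensed associate brokers 2 < 5 → not met
10. errors-and-omissions renewal 26 days ago vs limit 30 → met
Not met: 6, 7, 9

6, 7, 9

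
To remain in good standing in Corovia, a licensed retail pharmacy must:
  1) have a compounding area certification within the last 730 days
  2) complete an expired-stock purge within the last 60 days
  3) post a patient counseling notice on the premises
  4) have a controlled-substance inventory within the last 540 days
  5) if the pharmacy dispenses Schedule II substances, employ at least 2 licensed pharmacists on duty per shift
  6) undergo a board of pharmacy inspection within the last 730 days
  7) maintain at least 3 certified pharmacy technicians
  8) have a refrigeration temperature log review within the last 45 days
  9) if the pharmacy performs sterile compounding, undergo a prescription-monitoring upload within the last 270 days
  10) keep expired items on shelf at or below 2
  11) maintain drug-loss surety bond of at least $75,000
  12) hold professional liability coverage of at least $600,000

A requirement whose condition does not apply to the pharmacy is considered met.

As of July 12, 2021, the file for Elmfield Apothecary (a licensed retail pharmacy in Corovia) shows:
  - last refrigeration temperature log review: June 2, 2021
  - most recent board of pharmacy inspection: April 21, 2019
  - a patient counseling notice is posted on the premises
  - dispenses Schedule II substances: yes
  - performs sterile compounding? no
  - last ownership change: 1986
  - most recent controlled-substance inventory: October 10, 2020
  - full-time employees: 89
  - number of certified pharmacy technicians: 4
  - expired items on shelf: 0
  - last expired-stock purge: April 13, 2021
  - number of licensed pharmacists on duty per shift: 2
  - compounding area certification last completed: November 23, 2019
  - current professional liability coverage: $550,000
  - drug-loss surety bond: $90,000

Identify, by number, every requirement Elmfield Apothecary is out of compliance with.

2, 6, 12

1. compounding area certification 597 days ago vs limit 730 → met
2. expired-stock purge 90 days ago vs limit 60 → not met
3. patient counseling notice present → met
4. controlled-substance inventory 275 days ago vs limit 540 → met
5. condition 'dispenses Schedule II substances' holds; licensed pharmacists on duty per shift 2 ≥ 2 → met
6. board of pharmacy inspection 813 days ago vs limit 730 → not met
7. certified pharmacy technicians 4 ≥ 3 → met
8. refrigeration temperature log review 40 days ago vs limit 45 → met
9. condition 'performs sterile compounding' does not hold → requirement n/a → met
10. expired items on shelf 0 ≤ 2 → met
11. drug-loss surety bond $90,000 ≥ $75,000 → met
12. professional liability coverage $550,000 < $600,000 → not met
Not met: 2, 6, 12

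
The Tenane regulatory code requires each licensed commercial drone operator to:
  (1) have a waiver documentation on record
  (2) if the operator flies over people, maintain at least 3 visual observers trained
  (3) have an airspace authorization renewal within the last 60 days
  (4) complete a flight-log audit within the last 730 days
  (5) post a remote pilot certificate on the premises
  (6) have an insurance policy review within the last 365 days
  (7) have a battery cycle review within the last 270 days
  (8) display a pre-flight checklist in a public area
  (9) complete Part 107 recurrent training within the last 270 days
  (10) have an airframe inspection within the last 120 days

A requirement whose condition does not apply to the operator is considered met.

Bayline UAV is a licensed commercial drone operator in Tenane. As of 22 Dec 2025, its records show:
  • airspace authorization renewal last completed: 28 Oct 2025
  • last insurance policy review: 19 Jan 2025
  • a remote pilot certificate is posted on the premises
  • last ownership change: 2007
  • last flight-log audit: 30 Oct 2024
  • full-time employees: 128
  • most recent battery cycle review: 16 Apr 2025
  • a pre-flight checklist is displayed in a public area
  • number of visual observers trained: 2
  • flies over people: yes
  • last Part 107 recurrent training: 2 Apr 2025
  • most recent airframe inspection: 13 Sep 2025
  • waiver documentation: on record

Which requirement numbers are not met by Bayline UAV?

1. waiver documentation present → met
2. condition 'flies over people' holds; visual observers trained 2 < 3 → not met
3. airspace authorization renewal 55 days ago vs limit 60 → met
4. flight-log audit 418 days ago vs limit 730 → met
5. remote pilot certificate present → met
6. insurance policy review 337 days ago vs limit 365 → met
7. battery cycle review 250 days ago vs limit 270 → met
8. pre-flight checklist present → met
9. Part 107 recurrent training 264 days ago vs limit 270 → met
10. airframe inspection 100 days ago vs limit 120 → met
Not met: 2

2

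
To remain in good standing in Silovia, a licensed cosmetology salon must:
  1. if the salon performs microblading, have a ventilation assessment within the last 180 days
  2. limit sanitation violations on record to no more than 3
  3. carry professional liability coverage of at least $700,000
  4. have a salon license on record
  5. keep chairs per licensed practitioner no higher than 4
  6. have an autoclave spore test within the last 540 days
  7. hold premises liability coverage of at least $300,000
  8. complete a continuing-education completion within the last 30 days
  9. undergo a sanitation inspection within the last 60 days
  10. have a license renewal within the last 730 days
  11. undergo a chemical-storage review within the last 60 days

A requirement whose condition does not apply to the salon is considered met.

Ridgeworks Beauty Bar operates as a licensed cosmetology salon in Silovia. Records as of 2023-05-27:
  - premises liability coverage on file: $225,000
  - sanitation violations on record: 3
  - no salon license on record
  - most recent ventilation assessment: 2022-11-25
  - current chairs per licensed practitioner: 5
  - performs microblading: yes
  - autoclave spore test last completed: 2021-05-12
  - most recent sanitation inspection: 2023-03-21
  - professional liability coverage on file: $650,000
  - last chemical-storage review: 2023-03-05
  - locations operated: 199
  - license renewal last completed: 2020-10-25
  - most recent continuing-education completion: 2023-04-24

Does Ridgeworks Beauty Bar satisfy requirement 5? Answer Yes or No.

No

5. chairs per licensed practitioner 5 > 4 → not met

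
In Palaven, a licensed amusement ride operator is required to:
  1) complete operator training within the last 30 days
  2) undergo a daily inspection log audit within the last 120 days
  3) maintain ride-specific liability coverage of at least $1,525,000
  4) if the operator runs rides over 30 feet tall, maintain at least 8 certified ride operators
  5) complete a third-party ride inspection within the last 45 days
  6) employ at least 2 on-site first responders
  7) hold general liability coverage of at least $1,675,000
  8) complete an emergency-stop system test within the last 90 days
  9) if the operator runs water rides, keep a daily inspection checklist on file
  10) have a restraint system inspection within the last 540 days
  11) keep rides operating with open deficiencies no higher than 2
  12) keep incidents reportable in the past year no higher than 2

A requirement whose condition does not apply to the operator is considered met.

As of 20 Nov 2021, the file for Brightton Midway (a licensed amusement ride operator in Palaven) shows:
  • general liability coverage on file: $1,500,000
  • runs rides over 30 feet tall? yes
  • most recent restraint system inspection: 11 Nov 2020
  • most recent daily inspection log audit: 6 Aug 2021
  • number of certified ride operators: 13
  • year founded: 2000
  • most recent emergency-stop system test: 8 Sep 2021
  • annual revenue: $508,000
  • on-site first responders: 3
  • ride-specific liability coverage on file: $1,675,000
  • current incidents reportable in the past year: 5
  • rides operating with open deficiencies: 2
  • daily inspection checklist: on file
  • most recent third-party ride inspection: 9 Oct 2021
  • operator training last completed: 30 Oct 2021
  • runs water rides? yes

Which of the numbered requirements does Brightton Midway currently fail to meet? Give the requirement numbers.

7, 12

1. operator training 21 days ago vs limit 30 → met
2. daily inspection log audit 106 days ago vs limit 120 → met
3. ride-specific liability coverage $1,675,000 ≥ $1,525,000 → met
4. condition 'runs rides over 30 feet tall' holds; certified ride operators 13 ≥ 8 → met
5. third-party ride inspection 42 days ago vs limit 45 → met
6. on-site first responders 3 ≥ 2 → met
7. general liability coverage $1,500,000 < $1,675,000 → not met
8. emergency-stop system test 73 days ago vs limit 90 → met
9. condition 'runs water rides' holds; daily inspection checklist present → met
10. restraint system inspection 374 days ago vs limit 540 → met
11. rides operating with open deficiencies 2 ≤ 2 → met
12. incidents reportable in the past year 5 > 2 → not met
Not met: 7, 12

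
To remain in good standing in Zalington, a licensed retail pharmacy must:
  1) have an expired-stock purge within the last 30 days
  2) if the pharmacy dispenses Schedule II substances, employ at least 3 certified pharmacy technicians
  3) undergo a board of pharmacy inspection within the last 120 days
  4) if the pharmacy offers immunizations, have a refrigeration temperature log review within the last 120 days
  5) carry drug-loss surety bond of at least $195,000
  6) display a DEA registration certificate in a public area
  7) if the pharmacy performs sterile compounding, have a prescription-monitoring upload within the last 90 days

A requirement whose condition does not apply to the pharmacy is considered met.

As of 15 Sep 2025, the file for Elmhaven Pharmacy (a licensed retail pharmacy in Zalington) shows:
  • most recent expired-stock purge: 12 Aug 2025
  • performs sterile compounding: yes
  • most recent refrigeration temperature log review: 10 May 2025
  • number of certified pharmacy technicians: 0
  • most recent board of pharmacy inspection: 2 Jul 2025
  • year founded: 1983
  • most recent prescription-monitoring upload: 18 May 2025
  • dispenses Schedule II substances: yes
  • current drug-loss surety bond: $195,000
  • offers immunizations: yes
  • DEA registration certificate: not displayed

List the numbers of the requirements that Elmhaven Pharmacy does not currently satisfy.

1, 2, 4, 6, 7

1. expired-stock purge 34 days ago vs limit 30 → not met
2. condition 'dispenses Schedule II substances' holds; certified pharmacy technicians 0 < 3 → not met
3. board of pharmacy inspection 75 days ago vs limit 120 → met
4. condition 'offers immunizations' holds; refrigeration temperature log review 128 days ago vs limit 120 → not met
5. drug-loss surety bond $195,000 ≥ $195,000 → met
6. DEA registration certificate absent → not met
7. condition 'performs sterile compounding' holds; prescription-monitoring upload 120 days ago vs limit 90 → not met
Not met: 1, 2, 4, 6, 7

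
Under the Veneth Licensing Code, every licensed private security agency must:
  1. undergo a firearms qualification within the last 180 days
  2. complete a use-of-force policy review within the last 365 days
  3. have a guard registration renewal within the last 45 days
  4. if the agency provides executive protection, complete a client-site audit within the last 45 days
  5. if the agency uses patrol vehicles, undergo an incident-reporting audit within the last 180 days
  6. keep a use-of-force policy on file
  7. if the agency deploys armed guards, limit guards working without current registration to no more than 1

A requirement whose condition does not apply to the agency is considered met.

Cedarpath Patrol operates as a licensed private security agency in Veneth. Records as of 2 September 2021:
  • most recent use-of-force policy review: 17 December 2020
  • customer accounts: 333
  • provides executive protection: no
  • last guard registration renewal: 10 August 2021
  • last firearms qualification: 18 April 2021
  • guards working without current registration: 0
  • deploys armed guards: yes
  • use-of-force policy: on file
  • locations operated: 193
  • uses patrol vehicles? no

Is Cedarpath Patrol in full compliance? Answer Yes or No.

Yes

1. firearms qualification 137 days ago vs limit 180 → met
2. use-of-force policy review 259 days ago vs limit 365 → met
3. guard registration renewal 23 days ago vs limit 45 → met
4. condition 'provides executive protection' does not hold → requirement n/a → met
5. condition 'uses patrol vehicles' does not hold → requirement n/a → met
6. use-of-force policy present → met
7. condition 'deploys armed guards' holds; guards working without current registration 0 ≤ 1 → met
All met.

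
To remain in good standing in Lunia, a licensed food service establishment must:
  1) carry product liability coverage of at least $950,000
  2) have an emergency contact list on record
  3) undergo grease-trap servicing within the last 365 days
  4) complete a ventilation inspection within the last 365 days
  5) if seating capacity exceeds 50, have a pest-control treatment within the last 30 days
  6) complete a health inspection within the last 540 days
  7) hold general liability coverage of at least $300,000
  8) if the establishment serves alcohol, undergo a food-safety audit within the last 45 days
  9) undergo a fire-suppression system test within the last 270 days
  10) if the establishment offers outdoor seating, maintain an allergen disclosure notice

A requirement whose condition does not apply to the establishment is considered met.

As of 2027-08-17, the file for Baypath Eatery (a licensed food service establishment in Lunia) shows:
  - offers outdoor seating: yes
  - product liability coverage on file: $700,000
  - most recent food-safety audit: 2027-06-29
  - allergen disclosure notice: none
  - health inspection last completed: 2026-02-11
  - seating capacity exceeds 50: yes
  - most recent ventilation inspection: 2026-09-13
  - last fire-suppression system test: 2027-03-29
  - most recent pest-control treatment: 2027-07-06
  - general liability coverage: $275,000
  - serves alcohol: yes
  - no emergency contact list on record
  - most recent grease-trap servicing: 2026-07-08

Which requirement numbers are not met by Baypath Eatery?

1. product liability coverage $700,000 < $950,000 → not met
2. emergency contact list absent → not met
3. grease-trap servicing 405 days ago vs limit 365 → not met
4. ventilation inspection 338 days ago vs limit 365 → met
5. condition 'seating capacity exceeds 50' holds; pest-control treatment 42 days ago vs limit 30 → not met
6. health inspection 552 days ago vs limit 540 → not met
7. general liability coverage $275,000 < $300,000 → not met
8. condition 'serves alcohol' holds; food-safety audit 49 days ago vs limit 45 → not met
9. fire-suppression system test 141 days ago vs limit 270 → met
10. condition 'offers outdoor seating' holds; allergen disclosure notice absent → not met
Not met: 1, 2, 3, 5, 6, 7, 8, 10

1, 2, 3, 5, 6, 7, 8, 10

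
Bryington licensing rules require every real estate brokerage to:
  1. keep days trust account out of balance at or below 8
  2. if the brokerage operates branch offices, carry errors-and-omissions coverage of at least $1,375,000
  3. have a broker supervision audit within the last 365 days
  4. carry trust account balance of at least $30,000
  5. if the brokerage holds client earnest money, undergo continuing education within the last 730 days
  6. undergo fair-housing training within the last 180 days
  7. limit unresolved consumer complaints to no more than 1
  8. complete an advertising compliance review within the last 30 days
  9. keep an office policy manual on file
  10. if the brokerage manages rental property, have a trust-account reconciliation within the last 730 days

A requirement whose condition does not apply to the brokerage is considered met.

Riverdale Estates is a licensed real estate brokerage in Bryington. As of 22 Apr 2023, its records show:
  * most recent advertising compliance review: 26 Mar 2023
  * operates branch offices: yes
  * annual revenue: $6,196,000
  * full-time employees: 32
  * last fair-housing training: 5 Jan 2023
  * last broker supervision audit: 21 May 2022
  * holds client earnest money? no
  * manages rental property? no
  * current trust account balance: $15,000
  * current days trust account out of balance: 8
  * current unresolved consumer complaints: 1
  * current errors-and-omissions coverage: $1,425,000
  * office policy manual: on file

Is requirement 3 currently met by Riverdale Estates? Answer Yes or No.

Yes

3. broker supervision audit 336 days ago vs limit 365 → met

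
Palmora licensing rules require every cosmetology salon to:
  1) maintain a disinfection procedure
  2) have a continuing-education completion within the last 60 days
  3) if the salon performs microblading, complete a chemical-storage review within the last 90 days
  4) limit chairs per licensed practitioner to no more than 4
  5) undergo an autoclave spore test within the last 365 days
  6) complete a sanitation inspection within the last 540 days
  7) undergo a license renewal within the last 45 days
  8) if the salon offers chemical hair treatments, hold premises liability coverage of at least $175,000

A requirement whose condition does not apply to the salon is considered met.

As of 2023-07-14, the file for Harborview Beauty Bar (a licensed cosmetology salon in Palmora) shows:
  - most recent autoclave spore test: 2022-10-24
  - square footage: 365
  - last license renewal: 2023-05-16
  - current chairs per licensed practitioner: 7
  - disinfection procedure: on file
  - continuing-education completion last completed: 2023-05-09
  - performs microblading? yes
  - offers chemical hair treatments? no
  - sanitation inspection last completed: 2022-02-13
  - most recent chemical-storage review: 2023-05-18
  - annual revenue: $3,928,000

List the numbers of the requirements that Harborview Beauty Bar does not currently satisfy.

1. disinfection procedure present → met
2. continuing-education completion 66 days ago vs limit 60 → not met
3. condition 'performs microblading' holds; chemical-storage review 57 days ago vs limit 90 → met
4. chairs per licensed practitioner 7 > 4 → not met
5. autoclave spore test 263 days ago vs limit 365 → met
6. sanitation inspection 516 days ago vs limit 540 → met
7. license renewal 59 days ago vs limit 45 → not met
8. condition 'offers chemical hair treatments' does not hold → requirement n/a → met
Not met: 2, 4, 7

2, 4, 7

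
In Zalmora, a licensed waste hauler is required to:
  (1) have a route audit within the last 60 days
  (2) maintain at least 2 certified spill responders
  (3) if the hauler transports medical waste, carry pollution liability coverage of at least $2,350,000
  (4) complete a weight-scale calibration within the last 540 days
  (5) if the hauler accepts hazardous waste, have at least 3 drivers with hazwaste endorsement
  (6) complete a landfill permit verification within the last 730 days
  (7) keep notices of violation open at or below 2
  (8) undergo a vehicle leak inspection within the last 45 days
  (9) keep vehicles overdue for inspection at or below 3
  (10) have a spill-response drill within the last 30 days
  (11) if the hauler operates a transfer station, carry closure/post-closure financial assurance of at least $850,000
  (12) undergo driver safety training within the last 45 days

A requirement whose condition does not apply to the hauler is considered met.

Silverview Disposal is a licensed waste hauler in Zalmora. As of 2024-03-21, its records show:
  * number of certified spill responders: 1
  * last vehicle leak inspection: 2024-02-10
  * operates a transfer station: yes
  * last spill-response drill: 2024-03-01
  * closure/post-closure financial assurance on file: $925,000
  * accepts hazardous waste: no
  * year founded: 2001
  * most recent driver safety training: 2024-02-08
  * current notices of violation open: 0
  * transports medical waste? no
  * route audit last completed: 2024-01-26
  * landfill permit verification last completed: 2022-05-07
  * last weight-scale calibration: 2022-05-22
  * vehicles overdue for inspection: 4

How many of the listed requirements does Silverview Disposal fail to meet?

3

1. route audit 55 days ago vs limit 60 → met
2. certified spill responders 1 < 2 → not met
3. condition 'transports medical waste' does not hold → requirement n/a → met
4. weight-scale calibration 669 days ago vs limit 540 → not met
5. condition 'accepts hazardous waste' does not hold → requirement n/a → met
6. landfill permit verification 684 days ago vs limit 730 → met
7. notices of violation open 0 ≤ 2 → met
8. vehicle leak inspection 40 days ago vs limit 45 → met
9. vehicles overdue for inspection 4 > 3 → not met
10. spill-response drill 20 days ago vs limit 30 → met
11. condition 'operates a transfer station' holds; closure/post-closure financial assurance $925,000 ≥ $850,000 → met
12. driver safety training 42 days ago vs limit 45 → met
Not met: 3 of 12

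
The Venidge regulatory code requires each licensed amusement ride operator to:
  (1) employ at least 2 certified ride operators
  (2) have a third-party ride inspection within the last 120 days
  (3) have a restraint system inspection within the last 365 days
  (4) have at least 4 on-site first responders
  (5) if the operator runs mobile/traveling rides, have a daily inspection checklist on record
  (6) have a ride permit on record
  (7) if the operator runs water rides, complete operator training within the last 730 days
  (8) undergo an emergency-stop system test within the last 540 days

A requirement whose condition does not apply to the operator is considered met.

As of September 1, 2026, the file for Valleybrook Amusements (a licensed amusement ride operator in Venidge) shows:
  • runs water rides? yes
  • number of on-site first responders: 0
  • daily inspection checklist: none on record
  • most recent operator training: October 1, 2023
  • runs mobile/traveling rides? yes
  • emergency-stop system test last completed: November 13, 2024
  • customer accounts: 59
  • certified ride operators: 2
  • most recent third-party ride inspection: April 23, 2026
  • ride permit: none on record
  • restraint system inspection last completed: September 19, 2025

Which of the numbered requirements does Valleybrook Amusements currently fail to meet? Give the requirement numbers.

2, 4, 5, 6, 7, 8

1. certified ride operators 2 ≥ 2 → met
2. third-party ride inspection 131 days ago vs limit 120 → not met
3. restraint system inspection 347 days ago vs limit 365 → met
4. on-site first responders 0 < 4 → not met
5. condition 'runs mobile/traveling rides' holds; daily inspection checklist absent → not met
6. ride permit absent → not met
7. condition 'runs water rides' holds; operator training 1066 days ago vs limit 730 → not met
8. emergency-stop system test 657 days ago vs limit 540 → not met
Not met: 2, 4, 5, 6, 7, 8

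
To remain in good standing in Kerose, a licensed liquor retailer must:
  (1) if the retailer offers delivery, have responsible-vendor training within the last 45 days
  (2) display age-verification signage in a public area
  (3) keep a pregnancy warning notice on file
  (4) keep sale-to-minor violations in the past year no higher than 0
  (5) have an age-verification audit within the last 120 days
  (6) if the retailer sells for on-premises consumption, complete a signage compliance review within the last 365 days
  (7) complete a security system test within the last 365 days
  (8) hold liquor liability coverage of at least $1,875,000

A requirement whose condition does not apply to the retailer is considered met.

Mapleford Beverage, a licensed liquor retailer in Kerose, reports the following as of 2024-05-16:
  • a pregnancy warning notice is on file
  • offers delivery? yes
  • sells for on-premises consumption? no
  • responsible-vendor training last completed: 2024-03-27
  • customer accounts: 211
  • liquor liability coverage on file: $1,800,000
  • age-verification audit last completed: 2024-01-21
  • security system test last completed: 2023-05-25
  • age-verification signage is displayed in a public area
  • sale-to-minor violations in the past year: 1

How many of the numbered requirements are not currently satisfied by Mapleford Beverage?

1. condition 'offers delivery' holds; responsible-vendor training 50 days ago vs limit 45 → not met
2. age-verification signage present → met
3. pregnancy warning notice present → met
4. sale-to-minor violations in the past year 1 > 0 → not met
5. age-verification audit 116 days ago vs limit 120 → met
6. condition 'sells for on-premises consumption' does not hold → requirement n/a → met
7. security system test 357 days ago vs limit 365 → met
8. liquor liability coverage $1,800,000 < $1,875,000 → not met
Not met: 3 of 8

3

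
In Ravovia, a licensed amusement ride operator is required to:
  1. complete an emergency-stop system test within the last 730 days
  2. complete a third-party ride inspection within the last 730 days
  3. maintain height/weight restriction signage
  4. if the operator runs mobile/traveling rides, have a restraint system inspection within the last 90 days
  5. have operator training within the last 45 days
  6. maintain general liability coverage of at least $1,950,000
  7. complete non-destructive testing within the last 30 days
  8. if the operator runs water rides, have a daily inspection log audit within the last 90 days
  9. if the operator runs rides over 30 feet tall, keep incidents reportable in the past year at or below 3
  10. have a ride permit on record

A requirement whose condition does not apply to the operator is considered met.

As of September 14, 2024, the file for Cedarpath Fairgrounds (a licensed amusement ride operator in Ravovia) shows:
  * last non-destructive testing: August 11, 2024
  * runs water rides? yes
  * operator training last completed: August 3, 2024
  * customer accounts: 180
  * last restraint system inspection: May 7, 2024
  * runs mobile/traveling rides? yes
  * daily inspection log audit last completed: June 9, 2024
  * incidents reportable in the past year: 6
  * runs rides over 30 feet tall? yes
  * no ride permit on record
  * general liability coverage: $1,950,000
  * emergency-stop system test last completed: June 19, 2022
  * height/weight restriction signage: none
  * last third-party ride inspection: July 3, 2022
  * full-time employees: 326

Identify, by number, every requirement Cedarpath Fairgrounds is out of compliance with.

1, 2, 3, 4, 7, 8, 9, 10

1. emergency-stop system test 818 days ago vs limit 730 → not met
2. third-party ride inspection 804 days ago vs limit 730 → not met
3. height/weight restriction signage absent → not met
4. condition 'runs mobile/traveling rides' holds; restraint system inspection 130 days ago vs limit 90 → not met
5. operator training 42 days ago vs limit 45 → met
6. general liability coverage $1,950,000 ≥ $1,950,000 → met
7. non-destructive testing 34 days ago vs limit 30 → not met
8. condition 'runs water rides' holds; daily inspection log audit 97 days ago vs limit 90 → not met
9. condition 'runs rides over 30 feet tall' holds; incidents reportable in the past year 6 > 3 → not met
10. ride permit absent → not met
Not met: 1, 2, 3, 4, 7, 8, 9, 10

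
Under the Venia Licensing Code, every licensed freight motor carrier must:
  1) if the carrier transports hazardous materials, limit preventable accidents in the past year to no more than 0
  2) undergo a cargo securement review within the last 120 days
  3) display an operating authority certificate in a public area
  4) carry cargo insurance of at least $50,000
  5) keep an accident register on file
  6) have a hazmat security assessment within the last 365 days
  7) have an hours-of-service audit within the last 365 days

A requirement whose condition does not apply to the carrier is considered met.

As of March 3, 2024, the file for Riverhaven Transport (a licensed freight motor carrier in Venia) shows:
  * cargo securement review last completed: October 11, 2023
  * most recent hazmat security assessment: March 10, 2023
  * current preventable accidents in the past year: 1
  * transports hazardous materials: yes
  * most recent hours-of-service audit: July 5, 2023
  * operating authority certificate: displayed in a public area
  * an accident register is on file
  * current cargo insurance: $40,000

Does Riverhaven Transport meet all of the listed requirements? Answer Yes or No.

No

1. condition 'transports hazardous materials' holds; preventable accidents in the past year 1 > 0 → not met
2. cargo securement review 144 days ago vs limit 120 → not met
3. operating authority certificate present → met
4. cargo insurance $40,000 < $50,000 → not met
5. accident register present → met
6. hazmat security assessment 359 days ago vs limit 365 → met
7. hours-of-service audit 242 days ago vs limit 365 → met
Not met: 1, 2, 4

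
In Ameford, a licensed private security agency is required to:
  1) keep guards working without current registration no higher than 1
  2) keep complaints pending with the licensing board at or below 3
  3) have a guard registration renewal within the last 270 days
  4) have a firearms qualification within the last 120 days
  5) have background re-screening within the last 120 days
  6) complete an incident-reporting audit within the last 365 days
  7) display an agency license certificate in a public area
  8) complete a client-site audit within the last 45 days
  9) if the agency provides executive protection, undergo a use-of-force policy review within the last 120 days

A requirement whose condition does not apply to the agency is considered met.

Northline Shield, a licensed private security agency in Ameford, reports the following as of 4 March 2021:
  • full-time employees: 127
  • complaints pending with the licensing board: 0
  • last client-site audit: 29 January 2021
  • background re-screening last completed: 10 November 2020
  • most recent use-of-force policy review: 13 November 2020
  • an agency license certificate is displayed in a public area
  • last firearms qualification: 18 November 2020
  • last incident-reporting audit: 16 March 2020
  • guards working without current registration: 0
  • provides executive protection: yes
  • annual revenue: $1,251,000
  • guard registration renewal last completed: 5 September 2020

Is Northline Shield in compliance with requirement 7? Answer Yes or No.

Yes

7. agency license certificate present → met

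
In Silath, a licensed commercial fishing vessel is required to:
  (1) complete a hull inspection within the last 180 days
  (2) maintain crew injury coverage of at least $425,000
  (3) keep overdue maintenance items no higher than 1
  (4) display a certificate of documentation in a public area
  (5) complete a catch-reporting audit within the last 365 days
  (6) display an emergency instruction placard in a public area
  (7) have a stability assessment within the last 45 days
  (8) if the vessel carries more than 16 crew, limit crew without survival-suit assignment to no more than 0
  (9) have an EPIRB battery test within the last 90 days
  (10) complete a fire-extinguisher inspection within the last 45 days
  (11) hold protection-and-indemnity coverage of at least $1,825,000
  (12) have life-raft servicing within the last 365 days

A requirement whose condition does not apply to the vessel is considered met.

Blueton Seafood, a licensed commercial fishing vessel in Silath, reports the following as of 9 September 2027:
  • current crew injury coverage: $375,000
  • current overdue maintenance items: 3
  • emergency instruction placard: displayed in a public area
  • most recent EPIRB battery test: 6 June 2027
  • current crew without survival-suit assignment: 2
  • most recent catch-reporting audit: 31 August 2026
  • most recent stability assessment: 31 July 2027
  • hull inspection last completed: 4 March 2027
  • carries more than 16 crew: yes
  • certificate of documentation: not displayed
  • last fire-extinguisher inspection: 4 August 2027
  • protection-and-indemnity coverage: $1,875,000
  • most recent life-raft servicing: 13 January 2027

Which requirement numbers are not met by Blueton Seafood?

1, 2, 3, 4, 5, 8, 9

1. hull inspection 189 days ago vs limit 180 → not met
2. crew injury coverage $375,000 < $425,000 → not met
3. overdue maintenance items 3 > 1 → not met
4. certificate of documentation absent → not met
5. catch-reporting audit 374 days ago vs limit 365 → not met
6. emergency instruction placard present → met
7. stability assessment 40 days ago vs limit 45 → met
8. condition 'carries more than 16 crew' holds; crew without survival-suit assignment 2 > 0 → not met
9. EPIRB battery test 95 days ago vs limit 90 → not met
10. fire-extinguisher inspection 36 days ago vs limit 45 → met
11. protection-and-indemnity coverage $1,875,000 ≥ $1,825,000 → met
12. life-raft servicing 239 days ago vs limit 365 → met
Not met: 1, 2, 3, 4, 5, 8, 9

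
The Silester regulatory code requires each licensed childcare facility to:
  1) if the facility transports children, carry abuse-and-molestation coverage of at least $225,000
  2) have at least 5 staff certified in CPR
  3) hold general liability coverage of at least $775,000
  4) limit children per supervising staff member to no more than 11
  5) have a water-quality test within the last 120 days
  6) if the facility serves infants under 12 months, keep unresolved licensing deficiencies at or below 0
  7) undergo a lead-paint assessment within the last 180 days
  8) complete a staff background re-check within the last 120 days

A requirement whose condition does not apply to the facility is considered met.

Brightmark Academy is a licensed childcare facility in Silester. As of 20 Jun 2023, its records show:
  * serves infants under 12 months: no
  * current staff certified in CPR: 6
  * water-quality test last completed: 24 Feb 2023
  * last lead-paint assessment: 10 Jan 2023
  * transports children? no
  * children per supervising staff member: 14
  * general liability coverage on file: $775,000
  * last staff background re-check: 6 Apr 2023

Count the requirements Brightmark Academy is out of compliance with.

1

1. condition 'transports children' does not hold → requirement n/a → met
2. staff certified in CPR 6 ≥ 5 → met
3. general liability coverage $775,000 ≥ $775,000 → met
4. children per supervising staff member 14 > 11 → not met
5. water-quality test 116 days ago vs limit 120 → met
6. condition 'serves infants under 12 months' does not hold → requirement n/a → met
7. lead-paint assessment 161 days ago vs limit 180 → met
8. staff background re-check 75 days ago vs limit 120 → met
Not met: 1 of 8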